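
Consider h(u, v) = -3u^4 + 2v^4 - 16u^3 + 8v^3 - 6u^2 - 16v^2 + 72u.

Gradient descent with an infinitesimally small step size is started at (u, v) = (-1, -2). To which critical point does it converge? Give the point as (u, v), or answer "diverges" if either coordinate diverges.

h is separable, so gradient descent decouples: u follows -∂h/∂u, v follows -∂h/∂v.
∂h/∂u = -12(u - 1)(u + 2)(u + 3); at u=-1 this is 48, so u decreases.
∂h/∂v = 8v(v - 1)(v + 4); at v=-2 this is 96, so v decreases.
u converges to its nearest critical value -2 (a local min of the u-part); v converges to -4. The iterate converges to (-2, -4).

(-2, -4)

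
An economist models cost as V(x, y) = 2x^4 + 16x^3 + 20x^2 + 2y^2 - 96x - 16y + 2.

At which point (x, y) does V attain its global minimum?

V(x,y) separates as P(x) + Q(y) + 2, so its minimum is min P + min Q + 2.
P'(x) = 8(x - 1)(x + 3)(x + 4) vanishes at x ∈ {-4, -3, 1}; Q'(y) = 4y - 16 vanishes at y ∈ {4}.
Local minima of P (where P''>0): P(-4)=192, P(1)=-58. Local minima of Q: Q(4)=-32.
So the global minimum of V is P(1) + Q(4) + 2 = -58 − 32 + 2 = -88, attained at (1, 4).

(1, 4)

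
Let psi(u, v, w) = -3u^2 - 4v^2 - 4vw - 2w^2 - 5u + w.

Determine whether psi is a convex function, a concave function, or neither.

concave

psi is quadratic, so its Hessian is the constant matrix H = [[-6, 0, 0], [0, -8, -4], [0, -4, -4]].
Leading principal minors: -6, 48, -96.
Signs alternate −, +, − ⇒ H ≺ 0 ⇒ concave.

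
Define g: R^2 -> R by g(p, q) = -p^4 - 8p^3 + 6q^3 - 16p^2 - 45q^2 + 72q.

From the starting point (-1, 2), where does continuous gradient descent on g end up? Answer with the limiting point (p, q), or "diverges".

g is separable, so gradient descent decouples: p follows -∂g/∂p, q follows -∂g/∂q.
∂g/∂p = -4p(p + 2)(p + 4); at p=-1 this is 12, so p decreases.
∂g/∂q = 18(q - 4)(q - 1); at q=2 this is -36, so q increases.
p converges to its nearest critical value -2 (a local min of the p-part); q converges to 4. The iterate converges to (-2, 4).

(-2, 4)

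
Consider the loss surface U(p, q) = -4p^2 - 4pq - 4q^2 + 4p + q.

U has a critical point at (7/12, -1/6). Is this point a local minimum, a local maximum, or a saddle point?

local maximum

The Hessian of U is constant: H = [[-8, -4], [-4, -8]].
det(H) = (-8)·(-8) − (-4)² = 48.
det(H) > 0 and tr(H) = -16 < 0, so H is negative definite and the point is a local maximum.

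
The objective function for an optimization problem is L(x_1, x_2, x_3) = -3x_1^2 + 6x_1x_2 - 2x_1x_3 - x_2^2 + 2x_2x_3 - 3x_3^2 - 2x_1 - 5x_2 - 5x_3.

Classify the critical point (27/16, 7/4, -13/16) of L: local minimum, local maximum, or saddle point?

saddle point

The Hessian is constant: H = [[-6, 6, -2], [6, -2, 2], [-2, 2, -6]].
Leading principal minors: Δ₁ = -6, Δ₂ = -24, Δ₃ = 128.
The minors fit neither the all-positive nor the alternating-sign pattern, so H is indefinite: a saddle point.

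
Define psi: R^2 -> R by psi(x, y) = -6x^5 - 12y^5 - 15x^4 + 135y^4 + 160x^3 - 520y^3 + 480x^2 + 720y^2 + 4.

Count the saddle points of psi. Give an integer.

8

psi separates as a function of x plus a function of y, so ∇psi=0 decouples.
∂psi/∂x = -30x(x - 4)(x + 2)(x + 4) = 0 at x ∈ {-4, -2, 0, 4}; ∂psi/∂y = -60y(y - 4)(y - 3)(y - 2) = 0 at y ∈ {0, 2, 3, 4}.
The Hessian is diagonal: diag(psi_xx, psi_yy). Second derivatives: psi_xx(-4)=1920, psi_xx(-2)=-720, psi_xx(0)=960, psi_xx(4)=-5760; psi_yy(0)=1440, psi_yy(2)=-240, psi_yy(3)=180, psi_yy(4)=-480.
Saddle points occur where the two diagonal entries have opposite signs: (-4, 2), (-4, 4), (-2, 0), (-2, 3), (0, 2), (0, 4), (4, 0), (4, 3). Count: 8.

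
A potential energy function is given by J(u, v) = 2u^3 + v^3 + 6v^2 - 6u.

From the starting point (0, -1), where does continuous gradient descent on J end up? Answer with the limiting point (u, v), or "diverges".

(1, 0)

J is separable, so gradient descent decouples: u follows -∂J/∂u, v follows -∂J/∂v.
∂J/∂u = 6(u - 1)(u + 1); at u=0 this is -6, so u increases.
∂J/∂v = 3v(v + 4); at v=-1 this is -9, so v increases.
u converges to its nearest critical value 1 (a local min of the u-part); v converges to 0. The iterate converges to (1, 0).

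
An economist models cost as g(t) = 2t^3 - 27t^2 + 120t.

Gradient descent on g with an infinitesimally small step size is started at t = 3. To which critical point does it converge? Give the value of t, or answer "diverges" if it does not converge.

diverges

g'(t) = 6(t - 5)(t - 4), so g'(3) = 12.
Gradient descent moves in the -g' direction, i.e. t is decreasing.
There is no critical point below t=3, and g' keeps the same sign, so the iterate runs off to −∞.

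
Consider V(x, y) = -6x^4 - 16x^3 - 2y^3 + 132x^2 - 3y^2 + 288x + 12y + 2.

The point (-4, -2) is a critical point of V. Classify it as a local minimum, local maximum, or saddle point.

saddle point

The mixed partial ∂²V/∂x∂y is 0, so the Hessian at any point is diag(V_xx, V_yy) = diag(24(-3x^2 - 4x + 11), -6(2y + 1)).
At (-4, -2): H = diag(-504, 18).
The eigenvalues have opposite signs, so H is indefinite: a saddle point.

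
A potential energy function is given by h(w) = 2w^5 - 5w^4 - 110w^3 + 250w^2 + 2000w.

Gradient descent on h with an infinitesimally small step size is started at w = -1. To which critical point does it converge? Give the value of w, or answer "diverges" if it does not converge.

-2

h'(w) = 10(w - 5)(w - 4)(w + 2)(w + 5), so h'(-1) = 1200.
Gradient descent moves in the -h' direction, i.e. w is decreasing.
The nearest critical point in that direction is w = -2, where h'' = 1260 > 0 (a local minimum). The iterate converges there.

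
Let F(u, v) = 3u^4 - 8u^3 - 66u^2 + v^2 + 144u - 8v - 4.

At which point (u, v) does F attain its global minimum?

(-3, 4)

F(u,v) separates as P(u) + Q(v) − 4, so its minimum is min P + min Q − 4.
P'(u) = 12(u - 4)(u - 1)(u + 3) vanishes at u ∈ {-3, 1, 4}; Q'(v) = 2v - 8 vanishes at v ∈ {4}.
Local minima of P (where P''>0): P(-3)=-567, P(4)=-224. Local minima of Q: Q(4)=-16.
So the global minimum of F is P(-3) + Q(4) − 4 = -567 − 16 − 4 = -587, attained at (-3, 4).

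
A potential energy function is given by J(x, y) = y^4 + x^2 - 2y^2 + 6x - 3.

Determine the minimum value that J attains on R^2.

J(x,y) separates as P(x) + Q(y) − 3, so its minimum is min P + min Q − 3.
P'(x) = 2x + 6 vanishes at x ∈ {-3}; Q'(y) = 4y(y - 1)(y + 1) vanishes at y ∈ {-1, 0, 1}.
Local minima of P (where P''>0): P(-3)=-9. Local minima of Q: Q(-1)=-1, Q(1)=-1.
So the global minimum of J is P(-3) + Q(-1) − 3 = -9 − 1 − 3 = -13, attained at (-3, -1).

-13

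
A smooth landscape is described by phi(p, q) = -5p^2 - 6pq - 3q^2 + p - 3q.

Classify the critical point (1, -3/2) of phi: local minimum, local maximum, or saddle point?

The Hessian of phi is constant: H = [[-10, -6], [-6, -6]].
det(H) = (-10)·(-6) − (-6)² = 24.
det(H) > 0 and tr(H) = -16 < 0, so H is negative definite and the point is a local maximum.

local maximum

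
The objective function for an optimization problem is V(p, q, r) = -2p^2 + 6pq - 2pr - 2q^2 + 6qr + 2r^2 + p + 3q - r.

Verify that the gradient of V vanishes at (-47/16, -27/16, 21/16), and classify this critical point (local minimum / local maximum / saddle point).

saddle point

∇V = (-4p + 6q - 2r + 1, 6p - 4q + 6r + 3, -2p + 6q + 4r - 1); substituting (-47/16, -27/16, 21/16) gives ∇V = (0, 0, 0), so (-47/16, -27/16, 21/16) is indeed a critical point.
The Hessian is constant: H = [[-4, 6, -2], [6, -4, 6], [-2, 6, 4]].
Leading principal minors: Δ₁ = -4, Δ₂ = -20, Δ₃ = -64.
The minors fit neither the all-positive nor the alternating-sign pattern, so H is indefinite: a saddle point.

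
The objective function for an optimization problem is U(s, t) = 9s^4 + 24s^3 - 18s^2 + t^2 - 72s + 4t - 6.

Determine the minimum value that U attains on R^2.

-67

U(s,t) separates as P(s) + Q(t) − 6, so its minimum is min P + min Q − 6.
P'(s) = 36(s - 1)(s + 1)(s + 2) vanishes at s ∈ {-2, -1, 1}; Q'(t) = 2(t + 2) vanishes at t ∈ {-2}.
Local minima of P (where P''>0): P(-2)=24, P(1)=-57. Local minima of Q: Q(-2)=-4.
So the global minimum of U is P(1) + Q(-2) − 6 = -57 − 4 − 6 = -67, attained at (1, -2).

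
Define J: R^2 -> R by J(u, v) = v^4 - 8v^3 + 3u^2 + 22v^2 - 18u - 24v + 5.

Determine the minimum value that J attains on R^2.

-31

J(u,v) separates as P(u) + Q(v) + 5, so its minimum is min P + min Q + 5.
P'(u) = 6u - 18 vanishes at u ∈ {3}; Q'(v) = 4(v - 3)(v - 2)(v - 1) vanishes at v ∈ {1, 2, 3}.
Local minima of P (where P''>0): P(3)=-27. Local minima of Q: Q(1)=-9, Q(3)=-9.
So the global minimum of J is P(3) + Q(1) + 5 = -27 − 9 + 5 = -31, attained at (3, 1).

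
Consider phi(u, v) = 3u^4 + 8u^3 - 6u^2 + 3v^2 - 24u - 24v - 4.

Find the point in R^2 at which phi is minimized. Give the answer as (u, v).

(1, 4)

phi(u,v) separates as P(u) + Q(v) − 4, so its minimum is min P + min Q − 4.
P'(u) = 12(u - 1)(u + 1)(u + 2) vanishes at u ∈ {-2, -1, 1}; Q'(v) = 6v - 24 vanishes at v ∈ {4}.
Local minima of P (where P''>0): P(-2)=8, P(1)=-19. Local minima of Q: Q(4)=-48.
So the global minimum of phi is P(1) + Q(4) − 4 = -19 − 48 − 4 = -71, attained at (1, 4).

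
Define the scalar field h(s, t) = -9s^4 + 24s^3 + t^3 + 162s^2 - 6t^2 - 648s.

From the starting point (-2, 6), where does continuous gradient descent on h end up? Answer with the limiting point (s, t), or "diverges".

(2, 4)

h is separable, so gradient descent decouples: s follows -∂h/∂s, t follows -∂h/∂t.
∂h/∂s = -36(s - 3)(s - 2)(s + 3); at s=-2 this is -720, so s increases.
∂h/∂t = 3t(t - 4); at t=6 this is 36, so t decreases.
s converges to its nearest critical value 2 (a local min of the s-part); t converges to 4. The iterate converges to (2, 4).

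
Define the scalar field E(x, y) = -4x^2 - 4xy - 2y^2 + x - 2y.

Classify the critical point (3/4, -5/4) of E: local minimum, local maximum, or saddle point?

The Hessian of E is constant: H = [[-8, -4], [-4, -4]].
det(H) = (-8)·(-4) − (-4)² = 16.
det(H) > 0 and tr(H) = -12 < 0, so H is negative definite and the point is a local maximum.

local maximum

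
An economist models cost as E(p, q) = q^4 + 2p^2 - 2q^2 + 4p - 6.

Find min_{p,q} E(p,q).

E(p,q) separates as A(p) + B(q) − 6, so its minimum is min A + min B − 6.
A'(p) = 4p + 4 vanishes at p ∈ {-1}; B'(q) = 4q(q - 1)(q + 1) vanishes at q ∈ {-1, 0, 1}.
Local minima of A (where A''>0): A(-1)=-2. Local minima of B: B(-1)=-1, B(1)=-1.
So the global minimum of E is A(-1) + B(-1) − 6 = -2 − 1 − 6 = -9, attained at (-1, -1).

-9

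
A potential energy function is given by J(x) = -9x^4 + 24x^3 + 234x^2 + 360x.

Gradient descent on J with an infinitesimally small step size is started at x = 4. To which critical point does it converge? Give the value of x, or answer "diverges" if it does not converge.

J'(x) = -36(x - 5)(x + 1)(x + 2), so J'(4) = 1080.
Gradient descent moves in the -J' direction, i.e. x is decreasing.
The nearest critical point in that direction is x = -1, where J'' = 216 > 0 (a local minimum). The iterate converges there.

-1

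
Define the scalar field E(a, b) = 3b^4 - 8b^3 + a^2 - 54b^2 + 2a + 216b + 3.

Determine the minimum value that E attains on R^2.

E(a,b) separates as P(a) + Q(b) + 3, so its minimum is min P + min Q + 3.
P'(a) = 2a + 2 vanishes at a ∈ {-1}; Q'(b) = 12(b - 3)(b - 2)(b + 3) vanishes at b ∈ {-3, 2, 3}.
Local minima of P (where P''>0): P(-1)=-1. Local minima of Q: Q(-3)=-675, Q(3)=189.
So the global minimum of E is P(-1) + Q(-3) + 3 = -1 − 675 + 3 = -673, attained at (-1, -3).

-673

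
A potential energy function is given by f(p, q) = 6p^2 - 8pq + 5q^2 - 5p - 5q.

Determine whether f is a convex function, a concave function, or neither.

convex

f is quadratic, so its Hessian is the constant matrix H = [[12, -8], [-8, 10]].
det(H) = 56, tr(H) = 22.
det(H) > 0 and tr(H) > 0, so H is positive definite everywhere: convex.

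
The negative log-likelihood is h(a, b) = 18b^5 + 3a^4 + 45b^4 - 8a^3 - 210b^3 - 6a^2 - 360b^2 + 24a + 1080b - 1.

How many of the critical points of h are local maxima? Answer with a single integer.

h separates as a function of a plus a function of b, so ∇h=0 decouples.
∂h/∂a = 12(a - 2)(a - 1)(a + 1) = 0 at a ∈ {-1, 1, 2}; ∂h/∂b = 90(b - 2)(b - 1)(b + 2)(b + 3) = 0 at b ∈ {-3, -2, 1, 2}.
The Hessian is diagonal: diag(h_aa, h_bb). Second derivatives: h_aa(-1)=72, h_aa(1)=-24, h_aa(2)=36; h_bb(-3)=-1800, h_bb(-2)=1080, h_bb(1)=-1080, h_bb(2)=1800.
Local maxima occur where both diagonal entries negative: (1, -3), (1, 1). Count: 2.

2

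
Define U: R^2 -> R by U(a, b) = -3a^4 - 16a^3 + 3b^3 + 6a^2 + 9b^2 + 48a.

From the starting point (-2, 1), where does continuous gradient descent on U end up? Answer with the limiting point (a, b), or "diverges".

(-1, 0)

U is separable, so gradient descent decouples: a follows -∂U/∂a, b follows -∂U/∂b.
∂U/∂a = -12(a - 1)(a + 1)(a + 4); at a=-2 this is -72, so a increases.
∂U/∂b = 9b(b + 2); at b=1 this is 27, so b decreases.
a converges to its nearest critical value -1 (a local min of the a-part); b converges to 0. The iterate converges to (-1, 0).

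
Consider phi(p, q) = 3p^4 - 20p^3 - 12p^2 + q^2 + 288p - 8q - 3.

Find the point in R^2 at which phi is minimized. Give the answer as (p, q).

phi(p,q) separates as A(p) + B(q) − 3, so its minimum is min A + min B − 3.
A'(p) = 12(p - 4)(p - 3)(p + 2) vanishes at p ∈ {-2, 3, 4}; B'(q) = 2q - 8 vanishes at q ∈ {4}.
Local minima of A (where A''>0): A(-2)=-416, A(4)=448. Local minima of B: B(4)=-16.
So the global minimum of phi is A(-2) + B(4) − 3 = -416 − 16 − 3 = -435, attained at (-2, 4).

(-2, 4)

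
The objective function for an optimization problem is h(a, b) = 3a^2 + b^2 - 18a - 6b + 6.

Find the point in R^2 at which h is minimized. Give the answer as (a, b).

(3, 3)

h(a,b) separates as P(a) + Q(b) + 6, so its minimum is min P + min Q + 6.
P'(a) = 6a - 18 vanishes at a ∈ {3}; Q'(b) = 2b - 6 vanishes at b ∈ {3}.
Local minima of P (where P''>0): P(3)=-27. Local minima of Q: Q(3)=-9.
So the global minimum of h is P(3) + Q(3) + 6 = -27 − 9 + 6 = -30, attained at (3, 3).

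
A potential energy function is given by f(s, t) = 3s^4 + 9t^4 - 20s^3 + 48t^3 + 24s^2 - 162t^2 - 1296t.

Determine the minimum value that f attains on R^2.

-3449

f(s,t) separates as P(s) + Q(t), so its minimum is min P + min Q.
P'(s) = 12s(s - 4)(s - 1) vanishes at s ∈ {0, 1, 4}; Q'(t) = 36(t - 3)(t + 3)(t + 4) vanishes at t ∈ {-4, -3, 3}.
Local minima of P (where P''>0): P(0)=0, P(4)=-128. Local minima of Q: Q(-4)=1824, Q(3)=-3321.
So the global minimum of f is P(4) + Q(3) = -128 − 3321 = -3449, attained at (4, 3).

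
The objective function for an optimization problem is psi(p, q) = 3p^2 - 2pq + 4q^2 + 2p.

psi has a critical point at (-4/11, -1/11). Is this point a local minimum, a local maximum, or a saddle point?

local minimum

The Hessian of psi is constant: H = [[6, -2], [-2, 8]].
det(H) = 6·8 − (-2)² = 44.
det(H) > 0 and tr(H) = 14 > 0, so H is positive definite and the point is a local minimum.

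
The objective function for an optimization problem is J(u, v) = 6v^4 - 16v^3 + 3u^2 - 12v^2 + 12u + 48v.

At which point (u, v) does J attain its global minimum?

(-2, -1)

J(u,v) separates as P(u) + Q(v), so its minimum is min P + min Q.
P'(u) = 6u + 12 vanishes at u ∈ {-2}; Q'(v) = 24(v - 2)(v - 1)(v + 1) vanishes at v ∈ {-1, 1, 2}.
Local minima of P (where P''>0): P(-2)=-12. Local minima of Q: Q(-1)=-38, Q(2)=16.
So the global minimum of J is P(-2) + Q(-1) = -12 − 38 = -50, attained at (-2, -1).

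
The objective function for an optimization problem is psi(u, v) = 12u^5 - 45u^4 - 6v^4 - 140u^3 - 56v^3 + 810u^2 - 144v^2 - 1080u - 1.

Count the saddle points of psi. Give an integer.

6

psi separates as a function of u plus a function of v, so ∇psi=0 decouples.
∂psi/∂u = 60(u - 3)(u - 2)(u - 1)(u + 3) = 0 at u ∈ {-3, 1, 2, 3}; ∂psi/∂v = -24v(v + 3)(v + 4) = 0 at v ∈ {-4, -3, 0}.
The Hessian is diagonal: diag(psi_uu, psi_vv). Second derivatives: psi_uu(-3)=-7200, psi_uu(1)=480, psi_uu(2)=-300, psi_uu(3)=720; psi_vv(-4)=-96, psi_vv(-3)=72, psi_vv(0)=-288.
Saddle points occur where the two diagonal entries have opposite signs: (-3, -3), (1, -4), (1, 0), (2, -3), (3, -4), (3, 0). Count: 6.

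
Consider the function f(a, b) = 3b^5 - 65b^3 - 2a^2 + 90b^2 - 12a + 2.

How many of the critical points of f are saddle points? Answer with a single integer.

f separates as a function of a plus a function of b, so ∇f=0 decouples.
∂f/∂a = -4(a + 3) = 0 at a ∈ {-3}; ∂f/∂b = 15b(b - 3)(b - 1)(b + 4) = 0 at b ∈ {-4, 0, 1, 3}.
The Hessian is diagonal: diag(f_aa, f_bb). Second derivatives: f_aa(-3)=-4; f_bb(-4)=-2100, f_bb(0)=180, f_bb(1)=-150, f_bb(3)=630.
Saddle points occur where the two diagonal entries have opposite signs: (-3, 0), (-3, 3). Count: 2.

2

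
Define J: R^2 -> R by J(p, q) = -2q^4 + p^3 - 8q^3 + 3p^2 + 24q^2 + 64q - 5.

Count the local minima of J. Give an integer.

1

J separates as a function of p plus a function of q, so ∇J=0 decouples.
∂J/∂p = 3p(p + 2) = 0 at p ∈ {-2, 0}; ∂J/∂q = -8(q - 2)(q + 1)(q + 4) = 0 at q ∈ {-4, -1, 2}.
The Hessian is diagonal: diag(J_pp, J_qq). Second derivatives: J_pp(-2)=-6, J_pp(0)=6; J_qq(-4)=-144, J_qq(-1)=72, J_qq(2)=-144.
Local minima occur where both diagonal entries positive: (0, -1). Count: 1.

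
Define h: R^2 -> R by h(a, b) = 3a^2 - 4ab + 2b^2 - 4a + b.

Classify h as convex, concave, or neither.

h is quadratic, so its Hessian is the constant matrix H = [[6, -4], [-4, 4]].
det(H) = 8, tr(H) = 10.
det(H) > 0 and tr(H) > 0, so H is positive definite everywhere: convex.

convex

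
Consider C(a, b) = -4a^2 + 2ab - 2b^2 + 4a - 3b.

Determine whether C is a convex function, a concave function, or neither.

concave

C is quadratic, so its Hessian is the constant matrix H = [[-8, 2], [2, -4]].
det(H) = 28, tr(H) = -12.
det(H) > 0 and tr(H) < 0, so H is negative definite everywhere: concave.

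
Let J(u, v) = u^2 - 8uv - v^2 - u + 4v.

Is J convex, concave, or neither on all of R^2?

neither

J is quadratic, so its Hessian is the constant matrix H = [[2, -8], [-8, -2]].
det(H) = -68, tr(H) = 0.
det(H) < 0, so H is indefinite: neither convex nor concave.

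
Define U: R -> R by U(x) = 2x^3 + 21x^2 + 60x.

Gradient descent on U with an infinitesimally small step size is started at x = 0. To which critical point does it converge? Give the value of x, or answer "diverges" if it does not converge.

U'(x) = 6(x + 2)(x + 5), so U'(0) = 60.
Gradient descent moves in the -U' direction, i.e. x is decreasing.
The nearest critical point in that direction is x = -2, where U'' = 18 > 0 (a local minimum). The iterate converges there.

-2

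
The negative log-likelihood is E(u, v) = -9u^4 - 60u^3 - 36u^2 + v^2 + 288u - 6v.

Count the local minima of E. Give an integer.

E separates as a function of u plus a function of v, so ∇E=0 decouples.
∂E/∂u = -36(u - 1)(u + 2)(u + 4) = 0 at u ∈ {-4, -2, 1}; ∂E/∂v = 2(v - 3) = 0 at v ∈ {3}.
The Hessian is diagonal: diag(E_uu, E_vv). Second derivatives: E_uu(-4)=-360, E_uu(-2)=216, E_uu(1)=-540; E_vv(3)=2.
Local minima occur where both diagonal entries positive: (-2, 3). Count: 1.

1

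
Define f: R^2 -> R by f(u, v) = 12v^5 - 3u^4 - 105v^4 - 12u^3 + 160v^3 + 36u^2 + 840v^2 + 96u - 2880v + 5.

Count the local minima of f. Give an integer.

2

f separates as a function of u plus a function of v, so ∇f=0 decouples.
∂f/∂u = -12(u - 2)(u + 1)(u + 4) = 0 at u ∈ {-4, -1, 2}; ∂f/∂v = 60(v - 4)(v - 3)(v - 2)(v + 2) = 0 at v ∈ {-2, 2, 3, 4}.
The Hessian is diagonal: diag(f_uu, f_vv). Second derivatives: f_uu(-4)=-216, f_uu(-1)=108, f_uu(2)=-216; f_vv(-2)=-7200, f_vv(2)=480, f_vv(3)=-300, f_vv(4)=720.
Local minima occur where both diagonal entries positive: (-1, 2), (-1, 4). Count: 2.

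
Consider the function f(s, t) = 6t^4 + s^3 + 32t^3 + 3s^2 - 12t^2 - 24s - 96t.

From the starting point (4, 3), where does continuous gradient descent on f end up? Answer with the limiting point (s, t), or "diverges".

(2, 1)

f is separable, so gradient descent decouples: s follows -∂f/∂s, t follows -∂f/∂t.
∂f/∂s = 3(s - 2)(s + 4); at s=4 this is 48, so s decreases.
∂f/∂t = 24(t - 1)(t + 1)(t + 4); at t=3 this is 1344, so t decreases.
s converges to its nearest critical value 2 (a local min of the s-part); t converges to 1. The iterate converges to (2, 1).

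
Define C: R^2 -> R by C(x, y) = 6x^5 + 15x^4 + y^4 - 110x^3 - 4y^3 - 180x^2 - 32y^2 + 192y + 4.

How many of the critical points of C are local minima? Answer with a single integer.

C separates as a function of x plus a function of y, so ∇C=0 decouples.
∂C/∂x = 30x(x - 3)(x + 1)(x + 4) = 0 at x ∈ {-4, -1, 0, 3}; ∂C/∂y = 4(y - 4)(y - 3)(y + 4) = 0 at y ∈ {-4, 3, 4}.
The Hessian is diagonal: diag(C_xx, C_yy). Second derivatives: C_xx(-4)=-2520, C_xx(-1)=360, C_xx(0)=-360, C_xx(3)=2520; C_yy(-4)=224, C_yy(3)=-28, C_yy(4)=32.
Local minima occur where both diagonal entries positive: (-1, -4), (-1, 4), (3, -4), (3, 4). Count: 4.

4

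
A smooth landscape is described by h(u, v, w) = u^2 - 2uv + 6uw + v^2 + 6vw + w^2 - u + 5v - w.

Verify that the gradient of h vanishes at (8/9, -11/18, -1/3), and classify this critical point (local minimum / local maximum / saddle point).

∇h = (2u - 2v + 6w - 1, -2u + 2v + 6w + 5, 6u + 6v + 2w - 1); substituting (8/9, -11/18, -1/3) gives ∇h = (0, 0, 0), so (8/9, -11/18, -1/3) is indeed a critical point.
The Hessian is constant: H = [[2, -2, 6], [-2, 2, 6], [6, 6, 2]].
Leading principal minors: Δ₁ = 2, Δ₂ = 0, Δ₃ = -288.
The minors fit neither the all-positive nor the alternating-sign pattern, so H is indefinite: a saddle point.

saddle point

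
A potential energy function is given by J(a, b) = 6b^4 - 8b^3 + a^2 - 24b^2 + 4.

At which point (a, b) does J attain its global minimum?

J(a,b) separates as P(a) + Q(b) + 4, so its minimum is min P + min Q + 4.
P'(a) = 2a vanishes at a ∈ {0}; Q'(b) = 24b(b - 2)(b + 1) vanishes at b ∈ {-1, 0, 2}.
Local minima of P (where P''>0): P(0)=0. Local minima of Q: Q(-1)=-10, Q(2)=-64.
So the global minimum of J is P(0) + Q(2) + 4 = 0 − 64 + 4 = -60, attained at (0, 2).

(0, 2)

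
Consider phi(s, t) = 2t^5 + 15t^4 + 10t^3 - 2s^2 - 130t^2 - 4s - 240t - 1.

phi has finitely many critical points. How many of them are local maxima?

phi separates as a function of s plus a function of t, so ∇phi=0 decouples.
∂phi/∂s = -4(s + 1) = 0 at s ∈ {-1}; ∂phi/∂t = 10(t - 2)(t + 1)(t + 3)(t + 4) = 0 at t ∈ {-4, -3, -1, 2}.
The Hessian is diagonal: diag(phi_ss, phi_tt). Second derivatives: phi_ss(-1)=-4; phi_tt(-4)=-180, phi_tt(-3)=100, phi_tt(-1)=-180, phi_tt(2)=900.
Local maxima occur where both diagonal entries negative: (-1, -4), (-1, -1). Count: 2.

2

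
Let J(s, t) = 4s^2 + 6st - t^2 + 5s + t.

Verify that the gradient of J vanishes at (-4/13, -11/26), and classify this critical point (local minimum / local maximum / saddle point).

saddle point

∇J = (8s + 6t + 5, 6s - 2t + 1); substituting (-4/13, -11/26) gives ∇J = (0, 0), so (-4/13, -11/26) is indeed a critical point.
The Hessian of J is constant: H = [[8, 6], [6, -2]].
det(H) = 8·(-2) − 6² = -52.
Since det(H) < 0, H is indefinite and the critical point is a saddle point.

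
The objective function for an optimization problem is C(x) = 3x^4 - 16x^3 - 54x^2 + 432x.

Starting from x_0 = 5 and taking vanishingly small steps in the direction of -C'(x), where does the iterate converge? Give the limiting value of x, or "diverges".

C'(x) = 12(x - 4)(x - 3)(x + 3), so C'(5) = 192.
Gradient descent moves in the -C' direction, i.e. x is decreasing.
The nearest critical point in that direction is x = 4, where C'' = 84 > 0 (a local minimum). The iterate converges there.

4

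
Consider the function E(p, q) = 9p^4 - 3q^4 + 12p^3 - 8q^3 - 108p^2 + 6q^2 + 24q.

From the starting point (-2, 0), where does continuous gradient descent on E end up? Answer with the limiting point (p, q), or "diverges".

E is separable, so gradient descent decouples: p follows -∂E/∂p, q follows -∂E/∂q.
∂E/∂p = 36p(p - 2)(p + 3); at p=-2 this is 288, so p decreases.
∂E/∂q = -12(q - 1)(q + 1)(q + 2); at q=0 this is 24, so q decreases.
p converges to its nearest critical value -3 (a local min of the p-part); q converges to -1. The iterate converges to (-3, -1).

(-3, -1)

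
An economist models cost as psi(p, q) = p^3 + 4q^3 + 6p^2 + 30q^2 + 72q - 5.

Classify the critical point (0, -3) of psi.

saddle point

The mixed partial ∂²psi/∂p∂q is 0, so the Hessian at any point is diag(psi_pp, psi_qq) = diag(6(p + 2), 12(2q + 5)).
At (0, -3): H = diag(12, -12).
The eigenvalues have opposite signs, so H is indefinite: a saddle point.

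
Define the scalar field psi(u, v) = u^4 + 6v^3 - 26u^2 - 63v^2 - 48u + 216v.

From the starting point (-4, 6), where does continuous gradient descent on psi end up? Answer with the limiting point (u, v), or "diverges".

(-3, 4)

psi is separable, so gradient descent decouples: u follows -∂psi/∂u, v follows -∂psi/∂v.
∂psi/∂u = 4(u - 4)(u + 1)(u + 3); at u=-4 this is -96, so u increases.
∂psi/∂v = 18(v - 4)(v - 3); at v=6 this is 108, so v decreases.
u converges to its nearest critical value -3 (a local min of the u-part); v converges to 4. The iterate converges to (-3, 4).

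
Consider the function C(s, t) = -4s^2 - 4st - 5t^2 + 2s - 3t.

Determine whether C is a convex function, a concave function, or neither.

C is quadratic, so its Hessian is the constant matrix H = [[-8, -4], [-4, -10]].
det(H) = 64, tr(H) = -18.
det(H) > 0 and tr(H) < 0, so H is negative definite everywhere: concave.

concave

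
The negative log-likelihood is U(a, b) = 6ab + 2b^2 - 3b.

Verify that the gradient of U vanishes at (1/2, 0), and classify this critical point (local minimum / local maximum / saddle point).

saddle point

∇U = (6b, 6a + 4b - 3); substituting (1/2, 0) gives ∇U = (0, 0), so (1/2, 0) is indeed a critical point.
The Hessian of U is constant: H = [[0, 6], [6, 4]].
det(H) = 0·4 − 6² = -36.
Since det(H) < 0, H is indefinite and the critical point is a saddle point.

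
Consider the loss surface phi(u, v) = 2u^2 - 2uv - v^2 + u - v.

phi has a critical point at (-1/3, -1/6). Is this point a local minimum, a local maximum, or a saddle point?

saddle point

The Hessian of phi is constant: H = [[4, -2], [-2, -2]].
det(H) = 4·(-2) − (-2)² = -12.
Since det(H) < 0, H is indefinite and the critical point is a saddle point.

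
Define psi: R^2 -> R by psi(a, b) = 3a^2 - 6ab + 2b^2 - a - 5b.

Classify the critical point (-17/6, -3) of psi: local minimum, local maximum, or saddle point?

saddle point

The Hessian of psi is constant: H = [[6, -6], [-6, 4]].
det(H) = 6·4 − (-6)² = -12.
Since det(H) < 0, H is indefinite and the critical point is a saddle point.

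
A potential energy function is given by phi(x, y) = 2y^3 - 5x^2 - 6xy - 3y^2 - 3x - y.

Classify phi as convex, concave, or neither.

The term 2y^3 is cubic, so the Hessian is not constant.
∂²phi/∂y² = 12y - 6, which takes both signs as y varies (negative for sufficiently negative y). A diagonal entry of the Hessian changing sign means the Hessian is neither positive- nor negative-semidefinite on all of R^2.

neither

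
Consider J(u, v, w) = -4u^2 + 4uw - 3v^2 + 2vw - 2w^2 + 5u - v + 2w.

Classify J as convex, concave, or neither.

J is quadratic, so its Hessian is the constant matrix H = [[-8, 0, 4], [0, -6, 2], [4, 2, -4]].
Leading principal minors: -8, 48, -64.
Signs alternate −, +, − ⇒ H ≺ 0 ⇒ concave.

concave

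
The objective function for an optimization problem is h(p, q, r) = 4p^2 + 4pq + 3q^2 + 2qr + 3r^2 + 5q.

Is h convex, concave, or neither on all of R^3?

convex

h is quadratic, so its Hessian is the constant matrix H = [[8, 4, 0], [4, 6, 2], [0, 2, 6]].
Leading principal minors: 8, 32, 160.
All positive ⇒ H ≻ 0 ⇒ convex.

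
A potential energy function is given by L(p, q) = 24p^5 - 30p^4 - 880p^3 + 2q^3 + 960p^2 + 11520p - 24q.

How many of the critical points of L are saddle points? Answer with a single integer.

L separates as a function of p plus a function of q, so ∇L=0 decouples.
∂L/∂p = 120(p - 4)(p - 3)(p + 2)(p + 4) = 0 at p ∈ {-4, -2, 3, 4}; ∂L/∂q = 6(q - 2)(q + 2) = 0 at q ∈ {-2, 2}.
The Hessian is diagonal: diag(L_pp, L_qq). Second derivatives: L_pp(-4)=-13440, L_pp(-2)=7200, L_pp(3)=-4200, L_pp(4)=5760; L_qq(-2)=-24, L_qq(2)=24.
Saddle points occur where the two diagonal entries have opposite signs: (-4, 2), (-2, -2), (3, 2), (4, -2). Count: 4.

4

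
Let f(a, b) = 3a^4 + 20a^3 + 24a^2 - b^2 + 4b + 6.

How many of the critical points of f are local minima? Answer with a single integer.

0

f separates as a function of a plus a function of b, so ∇f=0 decouples.
∂f/∂a = 12a(a + 1)(a + 4) = 0 at a ∈ {-4, -1, 0}; ∂f/∂b = -2(b - 2) = 0 at b ∈ {2}.
The Hessian is diagonal: diag(f_aa, f_bb). Second derivatives: f_aa(-4)=144, f_aa(-1)=-36, f_aa(0)=48; f_bb(2)=-2.
Local minima occur where both diagonal entries positive: none. Count: 0.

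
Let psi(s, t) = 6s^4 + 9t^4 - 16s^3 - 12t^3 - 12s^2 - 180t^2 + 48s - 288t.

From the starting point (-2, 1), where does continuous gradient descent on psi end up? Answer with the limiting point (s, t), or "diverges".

(-1, 4)

psi is separable, so gradient descent decouples: s follows -∂psi/∂s, t follows -∂psi/∂t.
∂psi/∂s = 24(s - 2)(s - 1)(s + 1); at s=-2 this is -288, so s increases.
∂psi/∂t = 36(t - 4)(t + 1)(t + 2); at t=1 this is -648, so t increases.
s converges to its nearest critical value -1 (a local min of the s-part); t converges to 4. The iterate converges to (-1, 4).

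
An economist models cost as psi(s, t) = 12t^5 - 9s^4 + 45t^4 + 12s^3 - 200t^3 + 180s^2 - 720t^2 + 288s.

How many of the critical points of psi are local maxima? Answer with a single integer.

4

psi separates as a function of s plus a function of t, so ∇psi=0 decouples.
∂psi/∂s = -36(s - 4)(s + 1)(s + 2) = 0 at s ∈ {-2, -1, 4}; ∂psi/∂t = 60t(t - 3)(t + 2)(t + 4) = 0 at t ∈ {-4, -2, 0, 3}.
The Hessian is diagonal: diag(psi_ss, psi_tt). Second derivatives: psi_ss(-2)=-216, psi_ss(-1)=180, psi_ss(4)=-1080; psi_tt(-4)=-3360, psi_tt(-2)=1200, psi_tt(0)=-1440, psi_tt(3)=6300.
Local maxima occur where both diagonal entries negative: (-2, -4), (-2, 0), (4, -4), (4, 0). Count: 4.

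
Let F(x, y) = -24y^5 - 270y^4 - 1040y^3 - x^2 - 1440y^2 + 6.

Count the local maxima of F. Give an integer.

2

F separates as a function of x plus a function of y, so ∇F=0 decouples.
∂F/∂x = -2x = 0 at x ∈ {0}; ∂F/∂y = -120y(y + 2)(y + 3)(y + 4) = 0 at y ∈ {-4, -3, -2, 0}.
The Hessian is diagonal: diag(F_xx, F_yy). Second derivatives: F_xx(0)=-2; F_yy(-4)=960, F_yy(-3)=-360, F_yy(-2)=480, F_yy(0)=-2880.
Local maxima occur where both diagonal entries negative: (0, -3), (0, 0). Count: 2.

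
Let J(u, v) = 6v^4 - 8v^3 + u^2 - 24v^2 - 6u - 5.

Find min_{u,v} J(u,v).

J(u,v) separates as P(u) + Q(v) − 5, so its minimum is min P + min Q − 5.
P'(u) = 2u - 6 vanishes at u ∈ {3}; Q'(v) = 24v(v - 2)(v + 1) vanishes at v ∈ {-1, 0, 2}.
Local minima of P (where P''>0): P(3)=-9. Local minima of Q: Q(-1)=-10, Q(2)=-64.
So the global minimum of J is P(3) + Q(2) − 5 = -9 − 64 − 5 = -78, attained at (3, 2).

-78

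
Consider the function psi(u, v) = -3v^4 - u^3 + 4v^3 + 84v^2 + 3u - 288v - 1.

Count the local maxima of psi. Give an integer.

psi separates as a function of u plus a function of v, so ∇psi=0 decouples.
∂psi/∂u = -3(u - 1)(u + 1) = 0 at u ∈ {-1, 1}; ∂psi/∂v = -12(v - 3)(v - 2)(v + 4) = 0 at v ∈ {-4, 2, 3}.
The Hessian is diagonal: diag(psi_uu, psi_vv). Second derivatives: psi_uu(-1)=6, psi_uu(1)=-6; psi_vv(-4)=-504, psi_vv(2)=72, psi_vv(3)=-84.
Local maxima occur where both diagonal entries negative: (1, -4), (1, 3). Count: 2.

2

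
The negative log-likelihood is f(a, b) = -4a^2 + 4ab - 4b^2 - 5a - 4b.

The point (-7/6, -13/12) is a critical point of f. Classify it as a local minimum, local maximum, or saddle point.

local maximum

The Hessian of f is constant: H = [[-8, 4], [4, -8]].
det(H) = (-8)·(-8) − 4² = 48.
det(H) > 0 and tr(H) = -16 < 0, so H is negative definite and the point is a local maximum.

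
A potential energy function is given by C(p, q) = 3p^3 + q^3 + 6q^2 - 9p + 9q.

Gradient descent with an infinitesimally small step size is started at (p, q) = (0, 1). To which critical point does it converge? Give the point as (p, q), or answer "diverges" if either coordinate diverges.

(1, -1)

C is separable, so gradient descent decouples: p follows -∂C/∂p, q follows -∂C/∂q.
∂C/∂p = 9(p - 1)(p + 1); at p=0 this is -9, so p increases.
∂C/∂q = 3(q + 1)(q + 3); at q=1 this is 24, so q decreases.
p converges to its nearest critical value 1 (a local min of the p-part); q converges to -1. The iterate converges to (1, -1).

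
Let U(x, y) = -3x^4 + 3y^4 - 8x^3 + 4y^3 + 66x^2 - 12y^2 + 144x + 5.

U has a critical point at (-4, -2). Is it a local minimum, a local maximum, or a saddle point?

The mixed partial ∂²U/∂x∂y is 0, so the Hessian at any point is diag(U_xx, U_yy) = diag(12(-3x^2 - 4x + 11), 12(3y^2 + 2y - 2)).
At (-4, -2): H = diag(-252, 72).
The eigenvalues have opposite signs, so H is indefinite: a saddle point.

saddle point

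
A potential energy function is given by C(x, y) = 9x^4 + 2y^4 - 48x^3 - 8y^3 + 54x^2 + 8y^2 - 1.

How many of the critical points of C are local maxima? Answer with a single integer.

C separates as a function of x plus a function of y, so ∇C=0 decouples.
∂C/∂x = 36x(x - 3)(x - 1) = 0 at x ∈ {0, 1, 3}; ∂C/∂y = 8y(y - 2)(y - 1) = 0 at y ∈ {0, 1, 2}.
The Hessian is diagonal: diag(C_xx, C_yy). Second derivatives: C_xx(0)=108, C_xx(1)=-72, C_xx(3)=216; C_yy(0)=16, C_yy(1)=-8, C_yy(2)=16.
Local maxima occur where both diagonal entries negative: (1, 1). Count: 1.

1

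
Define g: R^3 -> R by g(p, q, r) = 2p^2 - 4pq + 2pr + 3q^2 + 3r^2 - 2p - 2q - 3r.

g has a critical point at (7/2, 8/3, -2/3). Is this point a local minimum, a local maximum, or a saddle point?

local minimum

The Hessian is constant: H = [[4, -4, 2], [-4, 6, 0], [2, 0, 6]].
Leading principal minors: Δ₁ = 4, Δ₂ = 8, Δ₃ = 24.
All leading minors are positive, so H is positive definite: a local minimum.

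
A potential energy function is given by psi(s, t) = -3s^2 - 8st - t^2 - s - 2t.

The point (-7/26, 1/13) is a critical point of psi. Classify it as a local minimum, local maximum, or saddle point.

saddle point

The Hessian of psi is constant: H = [[-6, -8], [-8, -2]].
det(H) = (-6)·(-2) − (-8)² = -52.
Since det(H) < 0, H is indefinite and the critical point is a saddle point.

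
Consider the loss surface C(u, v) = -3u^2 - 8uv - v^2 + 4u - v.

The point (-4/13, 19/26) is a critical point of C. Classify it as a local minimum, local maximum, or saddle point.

The Hessian of C is constant: H = [[-6, -8], [-8, -2]].
det(H) = (-6)·(-2) − (-8)² = -52.
Since det(H) < 0, H is indefinite and the critical point is a saddle point.

saddle point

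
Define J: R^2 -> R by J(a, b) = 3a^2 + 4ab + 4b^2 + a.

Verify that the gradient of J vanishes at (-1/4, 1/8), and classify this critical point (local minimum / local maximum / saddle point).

local minimum

∇J = (6a + 4b + 1, 4a + 8b); substituting (-1/4, 1/8) gives ∇J = (0, 0), so (-1/4, 1/8) is indeed a critical point.
The Hessian of J is constant: H = [[6, 4], [4, 8]].
det(H) = 6·8 − 4² = 32.
det(H) > 0 and tr(H) = 14 > 0, so H is positive definite and the point is a local minimum.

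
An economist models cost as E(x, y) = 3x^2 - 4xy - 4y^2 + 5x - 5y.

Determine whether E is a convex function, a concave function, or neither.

E is quadratic, so its Hessian is the constant matrix H = [[6, -4], [-4, -8]].
det(H) = -64, tr(H) = -2.
det(H) < 0, so H is indefinite: neither convex nor concave.

neither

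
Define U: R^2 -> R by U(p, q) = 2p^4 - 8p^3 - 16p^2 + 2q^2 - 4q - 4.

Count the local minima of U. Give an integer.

2

U separates as a function of p plus a function of q, so ∇U=0 decouples.
∂U/∂p = 8p(p - 4)(p + 1) = 0 at p ∈ {-1, 0, 4}; ∂U/∂q = 4(q - 1) = 0 at q ∈ {1}.
The Hessian is diagonal: diag(U_pp, U_qq). Second derivatives: U_pp(-1)=40, U_pp(0)=-32, U_pp(4)=160; U_qq(1)=4.
Local minima occur where both diagonal entries positive: (-1, 1), (4, 1). Count: 2.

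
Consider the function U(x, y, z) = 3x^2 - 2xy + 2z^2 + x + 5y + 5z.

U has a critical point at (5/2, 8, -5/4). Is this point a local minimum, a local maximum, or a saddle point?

The Hessian is constant: H = [[6, -2, 0], [-2, 0, 0], [0, 0, 4]].
Leading principal minors: Δ₁ = 6, Δ₂ = -4, Δ₃ = -16.
The minors fit neither the all-positive nor the alternating-sign pattern, so H is indefinite: a saddle point.

saddle point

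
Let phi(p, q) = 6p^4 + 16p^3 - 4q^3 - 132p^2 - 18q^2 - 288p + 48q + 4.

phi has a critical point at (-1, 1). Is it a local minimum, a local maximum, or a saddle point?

The mixed partial ∂²phi/∂p∂q is 0, so the Hessian at any point is diag(phi_pp, phi_qq) = diag(24(3p^2 + 4p - 11), -12(2q + 3)).
At (-1, 1): H = diag(-288, -60).
Both eigenvalues are negative, so H is negative definite: a local maximum.

local maximum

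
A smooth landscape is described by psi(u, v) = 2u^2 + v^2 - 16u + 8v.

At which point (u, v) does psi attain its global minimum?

(4, -4)

psi(u,v) separates as P(u) + Q(v), so its minimum is min P + min Q.
P'(u) = 4u - 16 vanishes at u ∈ {4}; Q'(v) = 2v + 8 vanishes at v ∈ {-4}.
Local minima of P (where P''>0): P(4)=-32. Local minima of Q: Q(-4)=-16.
So the global minimum of psi is P(4) + Q(-4) = -32 − 16 = -48, attained at (4, -4).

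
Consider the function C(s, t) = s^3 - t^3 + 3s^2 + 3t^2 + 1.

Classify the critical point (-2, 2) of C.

local maximum

The mixed partial ∂²C/∂s∂t is 0, so the Hessian at any point is diag(C_ss, C_tt) = diag(6(s + 1), 6(-t + 1)).
At (-2, 2): H = diag(-6, -6).
Both eigenvalues are negative, so H is negative definite: a local maximum.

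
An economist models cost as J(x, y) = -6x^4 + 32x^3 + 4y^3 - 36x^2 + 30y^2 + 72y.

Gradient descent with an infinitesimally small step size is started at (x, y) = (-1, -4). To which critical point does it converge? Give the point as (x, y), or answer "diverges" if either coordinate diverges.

diverges

J is separable, so gradient descent decouples: x follows -∂J/∂x, y follows -∂J/∂y.
∂J/∂x = -24x(x - 3)(x - 1); at x=-1 this is 192, so x decreases.
∂J/∂y = 12(y + 2)(y + 3); at y=-4 this is 24, so y decreases.
The x-coordinate has no critical point in that direction and runs off to infinity.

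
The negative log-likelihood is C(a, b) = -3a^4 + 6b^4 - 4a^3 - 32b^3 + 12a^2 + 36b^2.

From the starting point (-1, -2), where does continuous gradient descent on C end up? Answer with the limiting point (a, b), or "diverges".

(0, 0)

C is separable, so gradient descent decouples: a follows -∂C/∂a, b follows -∂C/∂b.
∂C/∂a = -12a(a - 1)(a + 2); at a=-1 this is -24, so a increases.
∂C/∂b = 24b(b - 3)(b - 1); at b=-2 this is -720, so b increases.
a converges to its nearest critical value 0 (a local min of the a-part); b converges to 0. The iterate converges to (0, 0).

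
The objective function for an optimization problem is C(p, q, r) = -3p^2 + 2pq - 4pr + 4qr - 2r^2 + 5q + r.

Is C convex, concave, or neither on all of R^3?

neither

C is quadratic, so its Hessian is the constant matrix H = [[-6, 2, -4], [2, 0, 4], [-4, 4, -4]].
Leading principal minors: -6, -4, 48.
Neither pattern holds ⇒ H is indefinite ⇒ neither convex nor concave.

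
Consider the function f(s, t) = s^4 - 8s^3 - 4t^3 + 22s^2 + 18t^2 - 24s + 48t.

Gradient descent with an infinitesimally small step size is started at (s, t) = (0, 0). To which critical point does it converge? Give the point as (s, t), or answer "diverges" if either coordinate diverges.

(1, -1)

f is separable, so gradient descent decouples: s follows -∂f/∂s, t follows -∂f/∂t.
∂f/∂s = 4(s - 3)(s - 2)(s - 1); at s=0 this is -24, so s increases.
∂f/∂t = -12(t - 4)(t + 1); at t=0 this is 48, so t decreases.
s converges to its nearest critical value 1 (a local min of the s-part); t converges to -1. The iterate converges to (1, -1).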